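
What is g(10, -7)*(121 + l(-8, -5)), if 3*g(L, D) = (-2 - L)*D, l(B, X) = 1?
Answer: 3416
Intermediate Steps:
g(L, D) = D*(-2 - L)/3 (g(L, D) = ((-2 - L)*D)/3 = (D*(-2 - L))/3 = D*(-2 - L)/3)
g(10, -7)*(121 + l(-8, -5)) = (-1/3*(-7)*(2 + 10))*(121 + 1) = -1/3*(-7)*12*122 = 28*122 = 3416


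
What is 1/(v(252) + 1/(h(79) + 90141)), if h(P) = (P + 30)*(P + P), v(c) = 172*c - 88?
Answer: 107363/4644093929 ≈ 2.3118e-5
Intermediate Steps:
v(c) = -88 + 172*c
h(P) = 2*P*(30 + P) (h(P) = (30 + P)*(2*P) = 2*P*(30 + P))
1/(v(252) + 1/(h(79) + 90141)) = 1/((-88 + 172*252) + 1/(2*79*(30 + 79) + 90141)) = 1/((-88 + 43344) + 1/(2*79*109 + 90141)) = 1/(43256 + 1/(17222 + 90141)) = 1/(43256 + 1/107363) = 1/(4644093929/107363) = 107363/4644093929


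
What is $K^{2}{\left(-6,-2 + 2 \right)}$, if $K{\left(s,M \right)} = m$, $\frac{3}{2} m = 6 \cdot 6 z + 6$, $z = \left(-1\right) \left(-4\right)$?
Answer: $10000$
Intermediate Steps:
$z = 4$
$m = 100$ ($m = \frac{2 \left(6 \cdot 6 \cdot 4 + 6\right)}{3} = \frac{2 \left(36 \cdot 4 + 6\right)}{3} = \frac{2 \left(144 + 6\right)}{3} = \frac{2}{3} \cdot 150 = 100$)
$K{\left(s,M \right)} = 100$
$K^{2}{\left(-6,-2 + 2 \right)} = 100^{2} = 10000$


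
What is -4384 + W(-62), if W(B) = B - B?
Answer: -4384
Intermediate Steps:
W(B) = 0
-4384 + W(-62) = -4384 + 0 = -4384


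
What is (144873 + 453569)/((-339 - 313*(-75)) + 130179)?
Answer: 598442/153315 ≈ 3.9034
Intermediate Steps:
(144873 + 453569)/((-339 - 313*(-75)) + 130179) = 598442/((-339 + 23475) + 130179) = 598442/(23136 + 130179) = 598442/153315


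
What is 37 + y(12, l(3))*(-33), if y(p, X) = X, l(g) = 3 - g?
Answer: 37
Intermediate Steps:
37 + y(12, l(3))*(-33) = 37 + (3 - 1*3)*(-33) = 37 + (3 - 3)*(-33) = 37 + 0*(-33) = 37 + 0 = 37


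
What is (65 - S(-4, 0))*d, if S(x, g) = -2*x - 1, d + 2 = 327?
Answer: 18850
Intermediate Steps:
d = 325 (d = -2 + 327 = 325)
S(x, g) = -1 - 2*x
(65 - S(-4, 0))*d = (65 - (-1 - 2*(-4)))*325 = (65 - (-1 + 8))*325 = (65 - 1*7)*325 = (65 - 7)*325 = 58*325 = 18850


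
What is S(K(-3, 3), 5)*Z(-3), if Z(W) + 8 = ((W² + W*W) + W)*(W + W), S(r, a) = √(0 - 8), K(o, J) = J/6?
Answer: -196*I*√2 ≈ -277.19*I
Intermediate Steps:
K(o, J) = J/6 (K(o, J) = J*(⅙) = J/6)
S(r, a) = 2*I*√2 (S(r, a) = √(-8) = 2*I*√2)
Z(W) = -8 + 2*W*(W + 2*W²) (Z(W) = -8 + ((W² + W*W) + W)*(W + W) = -8 + ((W² + W²) + W)*(2*W) = -8 + (2*W² + W)*(2*W) = -8 + (W + 2*W²)*(2*W) = -8 + 2*W*(W + 2*W²))
S(K(-3, 3), 5)*Z(-3) = (2*I*√2)*(-8 + 2*(-3)² + 4*(-3)³) = (2*I*√2)*(-8 + 2*9 + 4*(-27)) = (2*I*√2)*(-8 + 18 - 108) = (2*I*√2)*(-98) = -196*I*√2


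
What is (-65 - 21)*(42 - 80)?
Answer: 3268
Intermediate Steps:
(-65 - 21)*(42 - 80) = -86*(-38) = 3268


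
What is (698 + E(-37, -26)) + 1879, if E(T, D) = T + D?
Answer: 2514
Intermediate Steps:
E(T, D) = D + T
(698 + E(-37, -26)) + 1879 = (698 + (-26 - 37)) + 1879 = (698 - 63) + 1879 = 635 + 1879 = 2514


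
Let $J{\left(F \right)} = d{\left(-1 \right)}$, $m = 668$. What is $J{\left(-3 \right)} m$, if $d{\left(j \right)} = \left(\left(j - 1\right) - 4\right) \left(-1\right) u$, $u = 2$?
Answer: $8016$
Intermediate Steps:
$d{\left(j \right)} = 10 - 2 j$ ($d{\left(j \right)} = \left(\left(j - 1\right) - 4\right) \left(-1\right) 2 = \left(\left(-1 + j\right) - 4\right) \left(-1\right) 2 = \left(-5 + j\right) \left(-1\right) 2 = \left(5 - j\right) 2 = 10 - 2 j$)
$J{\left(F \right)} = 12$ ($J{\left(F \right)} = 10 - -2 = 10 + 2 = 12$)
$J{\left(-3 \right)} m = 12 \cdot 668 = 8016$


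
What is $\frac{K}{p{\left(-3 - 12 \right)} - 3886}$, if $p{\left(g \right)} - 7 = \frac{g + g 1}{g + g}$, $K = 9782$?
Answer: $- \frac{4891}{1939} \approx -2.5224$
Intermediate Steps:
$p{\left(g \right)} = 8$ ($p{\left(g \right)} = 7 + \frac{g + g 1}{g + g} = 7 + \frac{g + g}{2 g} = 7 + 2 g \frac{1}{2 g} = 7 + 1 = 8$)
$\frac{K}{p{\left(-3 - 12 \right)} - 3886} = \frac{9782}{8 - 3886} = \frac{9782}{-3878} = 9782 \left(- \frac{1}{3878}\right) = - \frac{4891}{1939}$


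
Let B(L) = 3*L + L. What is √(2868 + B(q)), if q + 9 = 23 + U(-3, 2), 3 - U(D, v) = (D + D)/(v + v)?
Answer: √2942 ≈ 54.240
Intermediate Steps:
U(D, v) = 3 - D/v (U(D, v) = 3 - (D + D)/(v + v) = 3 - 2*D/(2*v) = 3 - 2*D*1/(2*v) = 3 - D/v)
q = 37/2 (q = -9 + (23 + (3 - 1*(-3)/2)) = -9 + (23 + (3 - 1*(-3)*½)) = -9 + (23 + (3 + 3/2)) = -9 + (23 + 9/2) = -9 + 55/2 = 37/2 ≈ 18.500)
B(L) = 4*L
√(2868 + B(q)) = √(2868 + 4*(37/2)) = √(2868 + 74) = √2942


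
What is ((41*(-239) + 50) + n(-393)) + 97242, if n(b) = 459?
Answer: 87952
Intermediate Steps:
((41*(-239) + 50) + n(-393)) + 97242 = ((41*(-239) + 50) + 459) + 97242 = ((-9799 + 50) + 459) + 97242 = (-9749 + 459) + 97242 = -9290 + 97242 = 87952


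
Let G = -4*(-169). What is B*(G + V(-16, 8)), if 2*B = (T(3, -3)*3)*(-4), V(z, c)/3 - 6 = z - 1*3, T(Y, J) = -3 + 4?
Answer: -3822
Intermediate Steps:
T(Y, J) = 1
V(z, c) = 9 + 3*z (V(z, c) = 18 + 3*(z - 1*3) = 18 + 3*(z - 3) = 18 + 3*(-3 + z) = 18 + (-9 + 3*z) = 9 + 3*z)
B = -6 (B = ((1*3)*(-4))/2 = (3*(-4))/2 = (½)*(-12) = -6)
G = 676
B*(G + V(-16, 8)) = -6*(676 + (9 + 3*(-16))) = -6*(676 + (9 - 48)) = -6*(676 - 39) = -6*637 = -3822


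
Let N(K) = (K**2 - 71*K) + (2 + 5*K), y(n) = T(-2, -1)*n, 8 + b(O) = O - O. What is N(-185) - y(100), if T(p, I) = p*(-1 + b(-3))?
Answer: 44637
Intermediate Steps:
b(O) = -8 (b(O) = -8 + (O - O) = -8 + 0 = -8)
T(p, I) = -9*p (T(p, I) = p*(-1 - 8) = p*(-9) = -9*p)
y(n) = 18*n (y(n) = (-9*(-2))*n = 18*n)
N(K) = 2 + K**2 - 66*K
N(-185) - y(100) = (2 + (-185)**2 - 66*(-185)) - 18*100 = (2 + 34225 + 12210) - 1*1800 = 46437 - 1800 = 44637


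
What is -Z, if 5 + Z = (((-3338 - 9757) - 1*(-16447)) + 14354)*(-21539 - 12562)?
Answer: 603792311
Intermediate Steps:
Z = -603792311 (Z = -5 + (((-3338 - 9757) - 1*(-16447)) + 14354)*(-21539 - 12562) = -5 + ((-13095 + 16447) + 14354)*(-34101) = -5 + (3352 + 14354)*(-34101) = -5 + 17706*(-34101) = -5 - 603792306 = -603792311)
-Z = -1*(-603792311) = 603792311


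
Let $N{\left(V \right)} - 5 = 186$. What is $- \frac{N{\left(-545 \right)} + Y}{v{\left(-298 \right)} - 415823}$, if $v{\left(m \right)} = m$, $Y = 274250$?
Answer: $\frac{274441}{416121} \approx 0.65952$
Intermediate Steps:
$N{\left(V \right)} = 191$ ($N{\left(V \right)} = 5 + 186 = 191$)
$- \frac{N{\left(-545 \right)} + Y}{v{\left(-298 \right)} - 415823} = - \frac{191 + 274250}{-298 - 415823} = - \frac{274441}{-416121} = - \frac{274441 \left(-1\right)}{416121} = \left(-1\right) \left(- \frac{274441}{416121}\right) = \frac{274441}{416121}$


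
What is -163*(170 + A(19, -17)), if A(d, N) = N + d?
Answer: -28036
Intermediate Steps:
-163*(170 + A(19, -17)) = -163*(170 + (-17 + 19)) = -163*(170 + 2) = -163*172 = -28036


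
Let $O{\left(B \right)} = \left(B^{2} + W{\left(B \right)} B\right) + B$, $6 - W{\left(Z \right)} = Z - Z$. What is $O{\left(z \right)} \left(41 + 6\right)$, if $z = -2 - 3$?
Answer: $-470$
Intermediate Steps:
$W{\left(Z \right)} = 6$ ($W{\left(Z \right)} = 6 - \left(Z - Z\right) = 6 - 0 = 6 + 0 = 6$)
$z = -5$
$O{\left(B \right)} = B^{2} + 7 B$ ($O{\left(B \right)} = \left(B^{2} + 6 B\right) + B = B^{2} + 7 B$)
$O{\left(z \right)} \left(41 + 6\right) = - 5 \left(7 - 5\right) \left(41 + 6\right) = \left(-5\right) 2 \cdot 47 = \left(-10\right) 47 = -470$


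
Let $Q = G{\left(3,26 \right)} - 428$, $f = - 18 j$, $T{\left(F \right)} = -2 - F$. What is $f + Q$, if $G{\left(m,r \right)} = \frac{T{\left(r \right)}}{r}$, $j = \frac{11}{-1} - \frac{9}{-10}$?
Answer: $- \frac{16073}{65} \approx -247.28$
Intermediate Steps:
$j = - \frac{101}{10}$ ($j = 11 \left(-1\right) - - \frac{9}{10} = -11 + \frac{9}{10} = - \frac{101}{10} \approx -10.1$)
$G{\left(m,r \right)} = \frac{-2 - r}{r}$
$f = \frac{909}{5}$ ($f = \left(-18\right) \left(- \frac{101}{10}\right) = \frac{909}{5} \approx 181.8$)
$Q = - \frac{5578}{13}$ ($Q = \frac{-2 - 26}{26} - 428 = \frac{1}{26} \left(-28\right) - 428 = - \frac{14}{13} - 428 = - \frac{5578}{13} \approx -429.08$)
$f + Q = \frac{909}{5} - \frac{5578}{13} = - \frac{16073}{65}$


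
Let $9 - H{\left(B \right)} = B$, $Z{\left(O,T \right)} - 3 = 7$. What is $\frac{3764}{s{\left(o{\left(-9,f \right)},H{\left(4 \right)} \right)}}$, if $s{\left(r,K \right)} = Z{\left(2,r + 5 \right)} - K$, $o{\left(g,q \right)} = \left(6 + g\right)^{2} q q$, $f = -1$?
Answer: $\frac{3764}{5} \approx 752.8$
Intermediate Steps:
$Z{\left(O,T \right)} = 10$ ($Z{\left(O,T \right)} = 3 + 7 = 10$)
$H{\left(B \right)} = 9 - B$
$o{\left(g,q \right)} = q^{2} \left(6 + g\right)^{2}$ ($o{\left(g,q \right)} = q \left(6 + g\right)^{2} q = q^{2} \left(6 + g\right)^{2}$)
$s{\left(r,K \right)} = 10 - K$
$\frac{3764}{s{\left(o{\left(-9,f \right)},H{\left(4 \right)} \right)}} = \frac{3764}{10 - \left(9 - 4\right)} = \frac{3764}{10 - 5} = \frac{3764}{5}$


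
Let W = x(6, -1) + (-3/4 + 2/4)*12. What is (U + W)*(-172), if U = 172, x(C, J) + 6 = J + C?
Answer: -28896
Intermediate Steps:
x(C, J) = -6 + C + J (x(C, J) = -6 + (J + C) = -6 + (C + J) = -6 + C + J)
W = -4 (W = (-6 + 6 - 1) + (-3/4 + 2/4)*12 = -1 + (-3*¼ + 2*(¼))*12 = -1 + (-¾ + ½)*12 = -1 - ¼*12 = -1 - 3 = -4)
(U + W)*(-172) = (172 - 4)*(-172) = 168*(-172) = -28896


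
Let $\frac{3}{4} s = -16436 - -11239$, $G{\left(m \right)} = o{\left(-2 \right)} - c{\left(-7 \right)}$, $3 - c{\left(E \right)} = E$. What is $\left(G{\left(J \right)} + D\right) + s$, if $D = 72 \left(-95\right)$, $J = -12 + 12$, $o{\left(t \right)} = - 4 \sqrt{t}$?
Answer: $- \frac{41338}{3} - 4 i \sqrt{2} \approx -13779.0 - 5.6569 i$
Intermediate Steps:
$c{\left(E \right)} = 3 - E$
$J = 0$
$D = -6840$
$G{\left(m \right)} = -10 - 4 i \sqrt{2}$ ($G{\left(m \right)} = - 4 \sqrt{-2} - \left(3 - -7\right) = - 4 i \sqrt{2} - \left(3 + 7\right) = - 4 i \sqrt{2} - 10 = -10 - 4 i \sqrt{2}$)
$s = - \frac{20788}{3}$ ($s = \frac{4 \left(-16436 - -11239\right)}{3} = \frac{4 \left(-16436 + 11239\right)}{3} = \frac{4}{3} \left(-5197\right) = - \frac{20788}{3} \approx -6929.3$)
$\left(G{\left(J \right)} + D\right) + s = \left(\left(-10 - 4 i \sqrt{2}\right) - 6840\right) - \frac{20788}{3} = \left(-6850 - 4 i \sqrt{2}\right) - \frac{20788}{3} = - \frac{41338}{3} - 4 i \sqrt{2}$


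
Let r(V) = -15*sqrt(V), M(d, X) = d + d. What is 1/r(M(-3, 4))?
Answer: I*sqrt(6)/90 ≈ 0.027217*I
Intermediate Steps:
M(d, X) = 2*d
1/r(M(-3, 4)) = 1/(-15*I*sqrt(6)) = I*sqrt(6)/90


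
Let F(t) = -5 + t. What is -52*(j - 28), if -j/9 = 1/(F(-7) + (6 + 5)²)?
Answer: 159172/109 ≈ 1460.3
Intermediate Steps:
j = -9/109 (j = -9/((-5 - 7) + (6 + 5)²) = -9/(-12 + 11²) = -9/(-12 + 121) = -9/109 ≈ -0.082569)
-52*(j - 28) = -52*(-9/109 - 28) = -52*(-3061/109) = 159172/109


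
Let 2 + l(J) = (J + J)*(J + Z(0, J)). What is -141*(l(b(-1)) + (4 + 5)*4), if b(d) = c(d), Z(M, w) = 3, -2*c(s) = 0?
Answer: -4794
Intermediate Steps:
c(s) = 0 (c(s) = -1/2*0 = 0)
b(d) = 0
l(J) = -2 + 2*J*(3 + J) (l(J) = -2 + (J + J)*(J + 3) = -2 + (2*J)*(3 + J) = -2 + 2*J*(3 + J))
-141*(l(b(-1)) + (4 + 5)*4) = -141*((-2 + 2*0**2 + 6*0) + (4 + 5)*4) = -141*((-2 + 2*0 + 0) + 9*4) = -141*((-2 + 0 + 0) + 36) = -141*(-2 + 36) = -141*34 = -4794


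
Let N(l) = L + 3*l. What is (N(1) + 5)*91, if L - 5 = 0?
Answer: 1183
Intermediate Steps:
L = 5 (L = 5 + 0 = 5)
N(l) = 5 + 3*l
(N(1) + 5)*91 = ((5 + 3*1) + 5)*91 = ((5 + 3) + 5)*91 = (8 + 5)*91 = 13*91 = 1183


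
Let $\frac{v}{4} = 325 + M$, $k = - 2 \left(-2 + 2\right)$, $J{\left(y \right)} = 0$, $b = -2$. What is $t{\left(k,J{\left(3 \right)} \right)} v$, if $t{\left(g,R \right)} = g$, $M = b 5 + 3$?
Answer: $0$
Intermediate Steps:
$M = -7$ ($M = \left(-2\right) 5 + 3 = -10 + 3 = -7$)
$k = 0$ ($k = \left(-2\right) 0 = 0$)
$v = 1272$ ($v = 4 \left(325 - 7\right) = 4 \cdot 318 = 1272$)
$t{\left(k,J{\left(3 \right)} \right)} v = 0 \cdot 1272 = 0$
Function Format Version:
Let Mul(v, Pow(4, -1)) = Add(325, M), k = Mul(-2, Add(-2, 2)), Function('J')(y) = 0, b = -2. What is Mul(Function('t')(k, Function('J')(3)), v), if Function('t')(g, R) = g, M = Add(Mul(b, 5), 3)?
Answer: 0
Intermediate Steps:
M = -7 (M = Add(Mul(-2, 5), 3) = Add(-10, 3) = -7)
k = 0 (k = Mul(-2, 0) = 0)
v = 1272 (v = Mul(4, Add(325, -7)) = Mul(4, 318) = 1272)
Mul(Function('t')(k, Function('J')(3)), v) = Mul(0, 1272) = 0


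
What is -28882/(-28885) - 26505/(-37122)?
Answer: 612584843/357422990 ≈ 1.7139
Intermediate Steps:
-28882/(-28885) - 26505/(-37122) = -28882*(-1/28885) - 26505*(-1/37122) = 28882/28885 + 8835/12374 = 612584843/357422990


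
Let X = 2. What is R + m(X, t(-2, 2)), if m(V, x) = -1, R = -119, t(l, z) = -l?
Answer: -120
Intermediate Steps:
R + m(X, t(-2, 2)) = -119 - 1 = -120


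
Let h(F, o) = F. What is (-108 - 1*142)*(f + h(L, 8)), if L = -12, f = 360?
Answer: -87000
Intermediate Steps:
(-108 - 1*142)*(f + h(L, 8)) = (-108 - 1*142)*(360 - 12) = (-108 - 142)*348 = -250*348 = -87000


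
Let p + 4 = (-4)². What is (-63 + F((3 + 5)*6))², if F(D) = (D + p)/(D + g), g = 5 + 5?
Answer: 3229209/841 ≈ 3839.7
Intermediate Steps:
p = 12 (p = -4 + (-4)² = -4 + 16 = 12)
g = 10
F(D) = (12 + D)/(10 + D) (F(D) = (D + 12)/(D + 10) = (12 + D)/(10 + D))
(-63 + F((3 + 5)*6))² = (-63 + (12 + (3 + 5)*6)/(10 + (3 + 5)*6))² = (-63 + (12 + 8*6)/(10 + 8*6))² = (-63 + (12 + 48)/(10 + 48))² = (-63 + 60/58)² = (-63 + (1/58)*60)² = (-63 + 30/29)² = (-1797/29)² = 3229209/841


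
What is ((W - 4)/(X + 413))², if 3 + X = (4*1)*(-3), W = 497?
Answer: 243049/158404 ≈ 1.5344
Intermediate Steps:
X = -15 (X = -3 + (4*1)*(-3) = -3 + 4*(-3) = -3 - 12 = -15)
((W - 4)/(X + 413))² = ((497 - 4)/(-15 + 413))² = (493/398)² = 243049/158404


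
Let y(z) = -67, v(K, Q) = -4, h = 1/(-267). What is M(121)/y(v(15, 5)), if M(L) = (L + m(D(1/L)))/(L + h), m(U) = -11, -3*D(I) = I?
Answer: -14685/1082251 ≈ -0.013569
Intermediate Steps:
h = -1/267 ≈ -0.0037453
D(I) = -I/3
M(L) = (-11 + L)/(-1/267 + L) (M(L) = (L - 11)/(L - 1/267) = (-11 + L)/(-1/267 + L))
M(121)/y(v(15, 5)) = (267*(-11 + 121)/(-1 + 267*121))/(-67) = (267*110/(-1 + 32307))*(-1/67) = (267*110/32306)*(-1/67) = (267*(1/32306)*110)*(-1/67) = (14685/16153)*(-1/67) = -14685/1082251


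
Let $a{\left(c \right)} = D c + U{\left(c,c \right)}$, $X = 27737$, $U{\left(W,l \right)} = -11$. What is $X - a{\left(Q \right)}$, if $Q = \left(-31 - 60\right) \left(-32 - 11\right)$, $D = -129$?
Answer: $532525$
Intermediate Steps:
$Q = 3913$ ($Q = \left(-91\right) \left(-43\right) = 3913$)
$a{\left(c \right)} = -11 - 129 c$ ($a{\left(c \right)} = - 129 c - 11 = -11 - 129 c$)
$X - a{\left(Q \right)} = 27737 - \left(-11 - 504777\right) = 27737 - -504788 = 27737 + 504788 = 532525$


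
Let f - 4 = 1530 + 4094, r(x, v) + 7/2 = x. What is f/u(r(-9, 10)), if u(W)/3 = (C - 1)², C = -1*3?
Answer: 469/4 ≈ 117.25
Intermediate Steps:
r(x, v) = -7/2 + x
C = -3
f = 5628 (f = 4 + (1530 + 4094) = 4 + 5624 = 5628)
u(W) = 48 (u(W) = 3*(-3 - 1)² = 3*(-4)² = 3*16 = 48)
f/u(r(-9, 10)) = 5628/48 = 5628*(1/48) = 469/4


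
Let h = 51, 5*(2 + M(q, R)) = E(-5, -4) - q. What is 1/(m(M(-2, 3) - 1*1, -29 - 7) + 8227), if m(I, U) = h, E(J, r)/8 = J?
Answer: 1/8278 ≈ 0.00012080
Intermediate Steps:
E(J, r) = 8*J
M(q, R) = -10 - q/5 (M(q, R) = -2 + (8*(-5) - q)/5 = -2 + (-40 - q)/5 = -2 + (-8 - q/5) = -10 - q/5)
m(I, U) = 51
1/(m(M(-2, 3) - 1*1, -29 - 7) + 8227) = 1/(51 + 8227) = 1/8278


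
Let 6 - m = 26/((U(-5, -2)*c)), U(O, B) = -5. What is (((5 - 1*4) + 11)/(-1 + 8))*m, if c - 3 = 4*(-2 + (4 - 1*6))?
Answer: 48/5 ≈ 9.6000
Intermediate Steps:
c = -13 (c = 3 + 4*(-2 + (4 - 1*6)) = 3 + 4*(-2 + (4 - 6)) = 3 + 4*(-2 - 2) = 3 + 4*(-4) = 3 - 16 = -13)
m = 28/5 (m = 6 - 26/((-5*(-13))) = 6 - 26/65 = 6 - 1*⅖ = 6 - ⅖ = 28/5 ≈ 5.6000)
(((5 - 1*4) + 11)/(-1 + 8))*m = (((5 - 1*4) + 11)/(-1 + 8))*(28/5) = (((5 - 4) + 11)/7)*(28/5) = ((1 + 11)*(⅐))*(28/5) = (12*(⅐))*(28/5) = (12/7)*(28/5) = 48/5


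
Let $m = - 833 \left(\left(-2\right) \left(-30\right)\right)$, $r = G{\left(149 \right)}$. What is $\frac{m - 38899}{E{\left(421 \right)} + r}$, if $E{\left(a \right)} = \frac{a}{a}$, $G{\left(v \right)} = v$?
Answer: $- \frac{88879}{150} \approx -592.53$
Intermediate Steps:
$r = 149$
$m = -49980$ ($m = \left(-833\right) 60 = -49980$)
$E{\left(a \right)} = 1$
$\frac{m - 38899}{E{\left(421 \right)} + r} = \frac{-49980 - 38899}{1 + 149} = - \frac{88879}{150}$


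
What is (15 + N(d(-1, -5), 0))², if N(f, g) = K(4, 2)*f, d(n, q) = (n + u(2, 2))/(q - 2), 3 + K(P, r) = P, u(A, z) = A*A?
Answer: 10404/49 ≈ 212.33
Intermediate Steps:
u(A, z) = A²
K(P, r) = -3 + P
d(n, q) = (4 + n)/(-2 + q) (d(n, q) = (n + 2²)/(q - 2) = (n + 4)/(-2 + q) = (4 + n)/(-2 + q))
N(f, g) = f (N(f, g) = (-3 + 4)*f = 1*f = f)
(15 + N(d(-1, -5), 0))² = (15 + (4 - 1)/(-2 - 5))² = (15 + 3/(-7))² = (15 - ⅐*3)² = (15 - 3/7)² = (102/7)² = 10404/49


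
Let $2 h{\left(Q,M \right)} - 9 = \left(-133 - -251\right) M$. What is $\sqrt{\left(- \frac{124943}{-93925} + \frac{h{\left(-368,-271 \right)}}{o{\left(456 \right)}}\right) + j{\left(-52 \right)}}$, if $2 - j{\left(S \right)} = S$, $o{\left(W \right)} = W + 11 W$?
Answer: $\frac{\sqrt{78736158821}}{38760} \approx 7.2394$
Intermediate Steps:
$o{\left(W \right)} = 12 W$
$j{\left(S \right)} = 2 - S$
$h{\left(Q,M \right)} = \frac{9}{2} + 59 M$ ($h{\left(Q,M \right)} = \frac{9}{2} + \frac{\left(-133 - -251\right) M}{2} = \frac{9}{2} + \frac{\left(-133 + 251\right) M}{2} = \frac{9}{2} + \frac{118 M}{2} = \frac{9}{2} + 59 M$)
$\sqrt{\left(- \frac{124943}{-93925} + \frac{h{\left(-368,-271 \right)}}{o{\left(456 \right)}}\right) + j{\left(-52 \right)}} = \sqrt{\left(- \frac{124943}{-93925} + \frac{\frac{9}{2} + 59 \left(-271\right)}{12 \cdot 456}\right) + \left(2 - -52\right)} = \sqrt{\left(\left(-124943\right) \left(- \frac{1}{93925}\right) + \frac{\frac{9}{2} - 15989}{5472}\right) + \left(2 + 52\right)} = \sqrt{\left(\frac{9611}{7225} - \frac{31969}{10944}\right) + 54} = \sqrt{- \frac{125793241}{79070400} + 54} = \sqrt{\frac{4144008359}{79070400}} = \frac{\sqrt{78736158821}}{38760}$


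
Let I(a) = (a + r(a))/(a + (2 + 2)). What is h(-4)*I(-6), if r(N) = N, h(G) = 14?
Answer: 84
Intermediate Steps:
I(a) = 2*a/(4 + a) (I(a) = (a + a)/(a + (2 + 2)) = (2*a)/(a + 4) = (2*a)/(4 + a) = 2*a/(4 + a))
h(-4)*I(-6) = 14*(2*(-6)/(4 - 6)) = 14*(2*(-6)/(-2)) = 14*(2*(-6)*(-½)) = 14*6 = 84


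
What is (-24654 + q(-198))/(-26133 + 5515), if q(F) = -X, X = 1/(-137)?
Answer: 3377597/2824666 ≈ 1.1958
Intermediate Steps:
X = -1/137 ≈ -0.0072993
q(F) = 1/137 (q(F) = -1*(-1/137) = 1/137)
(-24654 + q(-198))/(-26133 + 5515) = (-24654 + 1/137)/(-26133 + 5515) = -3377597/137/(-20618) = -3377597/137*(-1/20618) = 3377597/2824666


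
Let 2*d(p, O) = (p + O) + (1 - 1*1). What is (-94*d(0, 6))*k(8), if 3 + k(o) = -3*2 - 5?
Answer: 3948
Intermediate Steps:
k(o) = -14 (k(o) = -3 + (-3*2 - 5) = -3 + (-6 - 5) = -3 - 11 = -14)
d(p, O) = O/2 + p/2 (d(p, O) = ((p + O) + (1 - 1*1))/2 = ((O + p) + (1 - 1))/2 = ((O + p) + 0)/2 = (O + p)/2 = O/2 + p/2)
(-94*d(0, 6))*k(8) = -94*((½)*6 + (½)*0)*(-14) = -94*(3 + 0)*(-14) = -94*3*(-14) = -282*(-14) = 3948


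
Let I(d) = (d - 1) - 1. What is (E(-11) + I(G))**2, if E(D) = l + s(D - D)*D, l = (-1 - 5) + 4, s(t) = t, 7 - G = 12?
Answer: 81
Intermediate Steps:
G = -5 (G = 7 - 1*12 = 7 - 12 = -5)
l = -2 (l = -6 + 4 = -2)
I(d) = -2 + d (I(d) = (-1 + d) - 1 = -2 + d)
E(D) = -2 (E(D) = -2 + (D - D)*D = -2 + 0*D = -2 + 0 = -2)
(E(-11) + I(G))**2 = (-2 + (-2 - 5))**2 = (-2 - 7)**2 = (-9)**2 = 81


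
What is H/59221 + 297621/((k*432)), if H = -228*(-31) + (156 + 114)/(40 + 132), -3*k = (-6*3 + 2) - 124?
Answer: 84891248667/5704166720 ≈ 14.882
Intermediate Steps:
k = 140/3 (k = -((-6*3 + 2) - 124)/3 = -((-18 + 2) - 124)/3 = -(-16 - 124)/3 = -⅓*(-140) = 140/3 ≈ 46.667)
H = 607983/86 (H = 7068 + 270/172 = 7068 + 270*(1/172) = 7068 + 135/86 = 607983/86 ≈ 7069.6)
H/59221 + 297621/((k*432)) = (607983/86)/59221 + 297621/(((140/3)*432)) = (607983/86)*(1/59221) + 297621/20160 = 607983/5093006 + 297621*(1/20160) = 607983/5093006 + 33069/2240 = 84891248667/5704166720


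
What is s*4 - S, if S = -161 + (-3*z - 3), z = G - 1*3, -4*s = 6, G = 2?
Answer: 155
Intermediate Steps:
s = -3/2 (s = -¼*6 = -3/2 ≈ -1.5000)
z = -1 (z = 2 - 1*3 = 2 - 3 = -1)
S = -161 (S = -161 + (-3*(-1) - 3) = -161 + (3 - 3) = -161 + 0 = -161)
s*4 - S = -3/2*4 - 1*(-161) = -6 + 161 = 155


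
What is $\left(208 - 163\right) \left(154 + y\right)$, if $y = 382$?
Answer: $24120$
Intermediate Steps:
$\left(208 - 163\right) \left(154 + y\right) = \left(208 - 163\right) \left(154 + 382\right) = 45 \cdot 536 = 24120$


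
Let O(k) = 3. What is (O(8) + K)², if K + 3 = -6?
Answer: 36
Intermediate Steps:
K = -9 (K = -3 - 6 = -9)
(O(8) + K)² = (3 - 9)² = (-6)² = 36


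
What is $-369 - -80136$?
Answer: $79767$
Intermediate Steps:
$-369 - -80136 = -369 + 80136 = 79767$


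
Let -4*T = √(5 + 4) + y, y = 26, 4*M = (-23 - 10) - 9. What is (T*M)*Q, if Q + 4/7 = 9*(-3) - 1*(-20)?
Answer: -4611/8 ≈ -576.38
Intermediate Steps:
Q = -53/7 (Q = -4/7 + (9*(-3) - 1*(-20)) = -4/7 + (-27 + 20) = -4/7 - 7 = -53/7 ≈ -7.5714)
M = -21/2 (M = ((-23 - 10) - 9)/4 = (-33 - 9)/4 = (¼)*(-42) = -21/2 ≈ -10.500)
T = -29/4 (T = -(√(5 + 4) + 26)/4 = -(√9 + 26)/4 = -(3 + 26)/4 = -¼*29 = -29/4 ≈ -7.2500)
(T*M)*Q = -29/4*(-21/2)*(-53/7) = (609/8)*(-53/7) = -4611/8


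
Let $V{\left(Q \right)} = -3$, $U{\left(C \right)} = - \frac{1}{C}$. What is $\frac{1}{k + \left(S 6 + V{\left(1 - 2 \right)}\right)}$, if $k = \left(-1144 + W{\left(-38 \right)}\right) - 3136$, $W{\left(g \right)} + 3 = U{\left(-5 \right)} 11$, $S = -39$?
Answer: $- \frac{5}{22589} \approx -0.00022135$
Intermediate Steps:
$W{\left(g \right)} = - \frac{4}{5}$ ($W{\left(g \right)} = -3 + - \frac{1}{-5} \cdot 11 = -3 + \left(-1\right) \left(- \frac{1}{5}\right) 11 = -3 + \frac{1}{5} \cdot 11 = -3 + \frac{11}{5} = - \frac{4}{5}$)
$k = - \frac{21404}{5}$ ($k = \left(-1144 - \frac{4}{5}\right) - 3136 = - \frac{5724}{5} - 3136 = - \frac{21404}{5} \approx -4280.8$)
$\frac{1}{k + \left(S 6 + V{\left(1 - 2 \right)}\right)} = \frac{1}{- \frac{21404}{5} - 237} = \frac{1}{- \frac{22589}{5}} = - \frac{5}{22589}$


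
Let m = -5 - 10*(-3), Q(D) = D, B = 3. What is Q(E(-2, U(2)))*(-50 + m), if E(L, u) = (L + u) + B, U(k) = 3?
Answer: -100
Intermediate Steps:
E(L, u) = 3 + L + u (E(L, u) = (L + u) + 3 = 3 + L + u)
m = 25 (m = -5 + 30 = 25)
Q(E(-2, U(2)))*(-50 + m) = (3 - 2 + 3)*(-50 + 25) = 4*(-25) = -100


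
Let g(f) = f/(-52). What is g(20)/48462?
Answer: -5/630006 ≈ -7.9364e-6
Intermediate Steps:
g(f) = -f/52 (g(f) = f*(-1/52) = -f/52)
g(20)/48462 = -1/52*20/48462 = -5/13*1/48462 = -5/630006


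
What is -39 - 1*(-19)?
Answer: -20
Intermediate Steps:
-39 - 1*(-19) = -39 + 19 = -20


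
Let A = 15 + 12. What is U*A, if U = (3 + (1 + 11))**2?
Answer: 6075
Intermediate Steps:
A = 27
U = 225 (U = (3 + 12)**2 = 15**2 = 225)
U*A = 225*27 = 6075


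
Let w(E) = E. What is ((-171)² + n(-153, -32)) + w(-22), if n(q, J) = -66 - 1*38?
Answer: 29115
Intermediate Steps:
n(q, J) = -104 (n(q, J) = -66 - 38 = -104)
((-171)² + n(-153, -32)) + w(-22) = ((-171)² - 104) - 22 = (29241 - 104) - 22 = 29137 - 22 = 29115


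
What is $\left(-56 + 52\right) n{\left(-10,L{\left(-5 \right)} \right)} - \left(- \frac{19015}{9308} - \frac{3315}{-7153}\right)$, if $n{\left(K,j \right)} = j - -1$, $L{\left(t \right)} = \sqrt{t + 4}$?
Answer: $- \frac{161162221}{66580124} - 4 i \approx -2.4206 - 4.0 i$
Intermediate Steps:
$L{\left(t \right)} = \sqrt{4 + t}$
$n{\left(K,j \right)} = 1 + j$ ($n{\left(K,j \right)} = j + 1 = 1 + j$)
$\left(-56 + 52\right) n{\left(-10,L{\left(-5 \right)} \right)} - \left(- \frac{19015}{9308} - \frac{3315}{-7153}\right) = \left(-56 + 52\right) \left(1 + \sqrt{4 - 5}\right) - \left(- \frac{19015}{9308} - \frac{3315}{-7153}\right) = - 4 \left(1 + \sqrt{-1}\right) - \left(\left(-19015\right) \frac{1}{9308} - - \frac{3315}{7153}\right) = - 4 \left(1 + i\right) - \left(- \frac{19015}{9308} + \frac{3315}{7153}\right) = \left(-4 - 4 i\right) - - \frac{105158275}{66580124} = \left(-4 - 4 i\right) + \frac{105158275}{66580124} = - \frac{161162221}{66580124} - 4 i$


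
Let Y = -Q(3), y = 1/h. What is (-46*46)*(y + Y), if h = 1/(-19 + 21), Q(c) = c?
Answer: 2116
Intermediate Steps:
h = 1/2 ≈ 0.50000
y = 2 (y = 1/(1/2) = 2)
Y = -3 (Y = -1*3 = -3)
(-46*46)*(y + Y) = (-46*46)*(2 - 3) = -2116*(-1) = 2116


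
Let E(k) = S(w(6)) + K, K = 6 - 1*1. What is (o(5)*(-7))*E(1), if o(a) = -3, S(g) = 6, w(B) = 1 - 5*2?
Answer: 231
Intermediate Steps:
K = 5 (K = 6 - 1 = 5)
w(B) = -9 (w(B) = 1 - 10 = -9)
E(k) = 11 (E(k) = 6 + 5 = 11)
(o(5)*(-7))*E(1) = -3*(-7)*11 = 21*11 = 231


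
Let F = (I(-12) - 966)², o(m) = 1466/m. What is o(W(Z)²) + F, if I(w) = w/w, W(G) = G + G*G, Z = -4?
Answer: 67048933/72 ≈ 9.3124e+5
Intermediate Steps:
W(G) = G + G²
I(w) = 1
F = 931225 (F = (1 - 966)² = (-965)² = 931225)
o(W(Z)²) + F = 1466/((-4*(1 - 4))²) + 931225 = 1466/((-4*(-3))²) + 931225 = 1466/(12²) + 931225 = 1466/144 + 931225 = 1466*(1/144) + 931225 = 733/72 + 931225 = 67048933/72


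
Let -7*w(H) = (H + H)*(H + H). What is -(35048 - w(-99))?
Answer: -284540/7 ≈ -40649.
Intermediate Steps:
w(H) = -4*H**2/7 (w(H) = -(H + H)*(H + H)/7 = -2*H*2*H/7 = -4*H**2/7)
-(35048 - w(-99)) = -(35048 - (-4)*(-99)**2/7) = -(35048 - (-4)*9801/7) = -(35048 - 1*(-39204/7)) = -(35048 + 39204/7) = -1*284540/7 = -284540/7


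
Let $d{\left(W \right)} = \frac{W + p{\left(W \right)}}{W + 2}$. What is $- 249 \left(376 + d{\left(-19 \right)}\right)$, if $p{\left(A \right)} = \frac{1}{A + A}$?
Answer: $- \frac{60661131}{646} \approx -93903.0$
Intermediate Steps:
$p{\left(A \right)} = \frac{1}{2 A}$
$d{\left(W \right)} = \frac{W + \frac{1}{2 W}}{2 + W}$ ($d{\left(W \right)} = \frac{W + \frac{1}{2 W}}{W + 2} = \frac{W + \frac{1}{2 W}}{2 + W}$)
$- 249 \left(376 + d{\left(-19 \right)}\right) = - 249 \left(376 + \frac{\frac{1}{2} + \left(-19\right)^{2}}{\left(-19\right) \left(2 - 19\right)}\right) = - 249 \left(376 - \frac{\frac{1}{2} + 361}{19 \left(-17\right)}\right) = - 249 \left(376 - \left(- \frac{1}{323}\right) \frac{723}{2}\right) = - 249 \left(376 + \frac{723}{646}\right) = \left(-249\right) \frac{243619}{646} = - \frac{60661131}{646}$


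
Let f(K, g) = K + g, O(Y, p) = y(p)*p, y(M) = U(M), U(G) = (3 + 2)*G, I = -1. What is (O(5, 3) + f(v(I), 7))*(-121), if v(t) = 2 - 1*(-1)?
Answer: -6655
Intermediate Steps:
v(t) = 3 (v(t) = 2 + 1 = 3)
U(G) = 5*G
y(M) = 5*M
O(Y, p) = 5*p² (O(Y, p) = (5*p)*p = 5*p²)
(O(5, 3) + f(v(I), 7))*(-121) = (5*3² + (3 + 7))*(-121) = (5*9 + 10)*(-121) = (45 + 10)*(-121) = 55*(-121) = -6655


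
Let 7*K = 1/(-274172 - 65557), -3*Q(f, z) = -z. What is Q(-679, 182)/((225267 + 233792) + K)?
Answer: 72135791/545844792538 ≈ 0.00013215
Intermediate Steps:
Q(f, z) = z/3 (Q(f, z) = -(-1)*z/3 = z/3)
K = -1/2378103 (K = 1/(7*(-274172 - 65557)) = (1/7)/(-339729) = (1/7)*(-1/339729) = -1/2378103 ≈ -4.2050e-7)
Q(-679, 182)/((225267 + 233792) + K) = ((1/3)*182)/((225267 + 233792) - 1/2378103) = 182/(3*(459059 - 1/2378103)) = 182/(3*(1091689585076/2378103)) = (182/3)*(2378103/1091689585076) = 72135791/545844792538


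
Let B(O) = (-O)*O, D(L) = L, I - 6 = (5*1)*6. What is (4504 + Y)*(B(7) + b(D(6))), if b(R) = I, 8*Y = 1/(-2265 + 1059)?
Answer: -564909683/9648 ≈ -58552.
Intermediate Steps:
I = 36 (I = 6 + (5*1)*6 = 6 + 5*6 = 6 + 30 = 36)
Y = -1/9648 (Y = 1/(8*(-2265 + 1059)) = (⅛)/(-1206) = (⅛)*(-1/1206) = -1/9648 ≈ -0.00010365)
b(R) = 36
B(O) = -O²
(4504 + Y)*(B(7) + b(D(6))) = (4504 - 1/9648)*(-1*7² + 36) = 43454591*(-1*49 + 36)/9648 = 43454591*(-49 + 36)/9648 = (43454591/9648)*(-13) = -564909683/9648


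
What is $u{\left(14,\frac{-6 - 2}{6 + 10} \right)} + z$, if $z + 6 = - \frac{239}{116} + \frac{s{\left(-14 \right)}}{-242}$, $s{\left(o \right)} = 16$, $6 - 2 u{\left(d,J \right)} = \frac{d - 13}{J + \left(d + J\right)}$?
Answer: $- \frac{942433}{182468} \approx -5.1649$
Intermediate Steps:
$u{\left(d,J \right)} = 3 - \frac{-13 + d}{2 \left(d + 2 J\right)}$ ($u{\left(d,J \right)} = 3 - \frac{\left(d - 13\right) \frac{1}{J + \left(d + J\right)}}{2} = 3 - \frac{\left(-13 + d\right) \frac{1}{J + \left(J + d\right)}}{2} = 3 - \frac{\left(-13 + d\right) \frac{1}{d + 2 J}}{2} = 3 - \frac{\frac{1}{d + 2 J} \left(-13 + d\right)}{2} = 3 - \frac{-13 + d}{2 \left(d + 2 J\right)}$)
$z = - \frac{114063}{14036}$ ($z = -6 + \left(- \frac{239}{116} + \frac{16}{-242}\right) = -6 + \left(\left(-239\right) \frac{1}{116} + 16 \left(- \frac{1}{242}\right)\right) = -6 - \frac{29847}{14036} = - \frac{114063}{14036} \approx -8.1265$)
$u{\left(14,\frac{-6 - 2}{6 + 10} \right)} + z = \frac{13 + 5 \cdot 14 + 12 \frac{-6 - 2}{6 + 10}}{2 \left(14 + 2 \frac{-6 - 2}{6 + 10}\right)} - \frac{114063}{14036} = \frac{13 + 70 + 12 \left(- \frac{8}{16}\right)}{2 \left(14 + 2 \left(- \frac{8}{16}\right)\right)} - \frac{114063}{14036} = \frac{13 + 70 + 12 \left(\left(-8\right) \frac{1}{16}\right)}{2 \left(14 + 2 \left(\left(-8\right) \frac{1}{16}\right)\right)} - \frac{114063}{14036} = \frac{13 + 70 + 12 \left(- \frac{1}{2}\right)}{2 \left(14 + 2 \left(- \frac{1}{2}\right)\right)} - \frac{114063}{14036} = \frac{13 + 70 - 6}{2 \left(14 - 1\right)} - \frac{114063}{14036} = \frac{1}{2} \cdot \frac{1}{13} \cdot 77 - \frac{114063}{14036} = \frac{77}{26} - \frac{114063}{14036} = - \frac{942433}{182468}$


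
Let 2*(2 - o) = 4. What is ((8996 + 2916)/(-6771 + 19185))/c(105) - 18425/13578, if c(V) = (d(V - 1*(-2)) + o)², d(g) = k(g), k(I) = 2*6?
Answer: -682814243/505671876 ≈ -1.3503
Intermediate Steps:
k(I) = 12
d(g) = 12
o = 0 (o = 2 - ½*4 = 2 - 2 = 0)
c(V) = 144 (c(V) = (12 + 0)² = 12² = 144)
((8996 + 2916)/(-6771 + 19185))/c(105) - 18425/13578 = ((8996 + 2916)/(-6771 + 19185))/144 - 18425/13578 = (11912/12414)*(1/144) - 18425*1/13578 = (11912*(1/12414))*(1/144) - 18425/13578 = (5956/6207)*(1/144) - 18425/13578 = 1489/223452 - 18425/13578 = -682814243/505671876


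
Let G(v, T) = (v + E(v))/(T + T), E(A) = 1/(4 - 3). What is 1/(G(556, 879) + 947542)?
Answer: 1758/1665779393 ≈ 1.0554e-6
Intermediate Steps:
E(A) = 1 (E(A) = 1/1 = 1)
G(v, T) = (1 + v)/(2*T) (G(v, T) = (v + 1)/(T + T) = (1 + v)/((2*T)) = (1 + v)*(1/(2*T)) = (1 + v)/(2*T))
1/(G(556, 879) + 947542) = 1/((½)*(1 + 556)/879 + 947542) = 1/((½)*(1/879)*557 + 947542) = 1/(557/1758 + 947542) = 1/(1665779393/1758) = 1758/1665779393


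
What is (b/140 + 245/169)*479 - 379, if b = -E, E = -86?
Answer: 7212173/11830 ≈ 609.65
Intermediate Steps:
b = 86 (b = -1*(-86) = 86)
(b/140 + 245/169)*479 - 379 = (86/140 + 245/169)*479 - 379 = (86*(1/140) + 245*(1/169))*479 - 379 = (43/70 + 245/169)*479 - 379 = (24417/11830)*479 - 379 = 11695743/11830 - 379 = 7212173/11830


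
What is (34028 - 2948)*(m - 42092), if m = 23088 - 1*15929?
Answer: -1085717640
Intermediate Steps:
m = 7159 (m = 23088 - 15929 = 7159)
(34028 - 2948)*(m - 42092) = (34028 - 2948)*(7159 - 42092) = 31080*(-34933) = -1085717640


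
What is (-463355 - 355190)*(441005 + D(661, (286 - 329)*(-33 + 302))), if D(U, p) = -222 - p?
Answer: -370268830750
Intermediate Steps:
(-463355 - 355190)*(441005 + D(661, (286 - 329)*(-33 + 302))) = (-463355 - 355190)*(441005 + (-222 - (286 - 329)*(-33 + 302))) = -818545*(441005 + (-222 - (-43)*269)) = -818545*(441005 + (-222 - 1*(-11567))) = -818545*(441005 + (-222 + 11567)) = -818545*(441005 + 11345) = -818545*452350 = -370268830750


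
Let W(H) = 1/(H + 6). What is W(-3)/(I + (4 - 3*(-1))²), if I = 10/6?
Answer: 1/152 ≈ 0.0065789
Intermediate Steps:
W(H) = 1/(6 + H)
I = 5/3 (I = 10*(⅙) = 5/3 ≈ 1.6667)
W(-3)/(I + (4 - 3*(-1))²) = 1/((6 - 3)*(5/3 + (4 - 3*(-1))²)) = 1/(3*(5/3 + (4 + 3)²)) = 1/(3*(5/3 + 7²)) = 1/(3*(5/3 + 49)) = 1/(3*(152/3)) = (⅓)*(3/152) = 1/152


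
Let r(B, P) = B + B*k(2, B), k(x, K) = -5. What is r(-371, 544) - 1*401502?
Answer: -400018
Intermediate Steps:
r(B, P) = -4*B (r(B, P) = B + B*(-5) = B - 5*B = -4*B)
r(-371, 544) - 1*401502 = -4*(-371) - 1*401502 = 1484 - 401502 = -400018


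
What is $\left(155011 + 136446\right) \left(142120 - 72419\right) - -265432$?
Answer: $20315109789$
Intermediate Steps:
$\left(155011 + 136446\right) \left(142120 - 72419\right) - -265432 = 291457 \cdot 69701 + 265432 = 20314844357 + 265432 = 20315109789$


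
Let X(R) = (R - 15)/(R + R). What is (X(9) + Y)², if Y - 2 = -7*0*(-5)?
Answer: 25/9 ≈ 2.7778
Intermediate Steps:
X(R) = (-15 + R)/(2*R) (X(R) = (-15 + R)/((2*R)) = (-15 + R)*(1/(2*R)) = (-15 + R)/(2*R))
Y = 2 (Y = 2 - 7*0*(-5) = 2 + 0*(-5) = 2 + 0 = 2)
(X(9) + Y)² = ((½)*(-15 + 9)/9 + 2)² = ((½)*(⅑)*(-6) + 2)² = (-⅓ + 2)² = (5/3)² = 25/9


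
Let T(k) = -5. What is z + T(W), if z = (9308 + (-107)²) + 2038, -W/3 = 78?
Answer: 22790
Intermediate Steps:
W = -234 (W = -3*78 = -234)
z = 22795 (z = (9308 + 11449) + 2038 = 20757 + 2038 = 22795)
z + T(W) = 22795 - 5 = 22790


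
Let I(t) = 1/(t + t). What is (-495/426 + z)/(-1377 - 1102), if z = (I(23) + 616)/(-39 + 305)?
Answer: -1002457/2153646124 ≈ -0.00046547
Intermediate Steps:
I(t) = 1/(2*t)
z = 28337/12236 (z = ((1/2)/23 + 616)/(-39 + 305) = ((1/2)*(1/23) + 616)/266 = (1/46 + 616)*(1/266) = (28337/46)*(1/266) = 28337/12236 ≈ 2.3159)
(-495/426 + z)/(-1377 - 1102) = (-495/426 + 28337/12236)/(-1377 - 1102) = (-495*1/426 + 28337/12236)/(-2479) = -(-165/142 + 28337/12236)/2479 = -1/2479*1002457/868756 = -1002457/2153646124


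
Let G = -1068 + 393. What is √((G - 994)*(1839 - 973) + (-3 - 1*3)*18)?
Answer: I*√1445462 ≈ 1202.3*I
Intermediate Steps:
G = -675
√((G - 994)*(1839 - 973) + (-3 - 1*3)*18) = √((-675 - 994)*(1839 - 973) + (-3 - 1*3)*18) = √(-1669*866 + (-3 - 3)*18) = √(-1445354 - 6*18) = √(-1445354 - 108) = √(-1445462) = I*√1445462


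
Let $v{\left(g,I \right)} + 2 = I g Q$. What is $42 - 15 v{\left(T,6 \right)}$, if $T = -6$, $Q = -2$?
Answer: $-1008$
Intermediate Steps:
$v{\left(g,I \right)} = -2 - 2 I g$ ($v{\left(g,I \right)} = -2 + I g \left(-2\right) = -2 - 2 I g$)
$42 - 15 v{\left(T,6 \right)} = 42 - 15 \left(-2 - 12 \left(-6\right)\right) = 42 - 15 \left(-2 + 72\right) = 42 - 1050 = -1008$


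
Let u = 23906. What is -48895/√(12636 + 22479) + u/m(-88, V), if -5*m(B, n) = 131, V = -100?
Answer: -119530/131 - 9779*√35115/7023 ≈ -1173.4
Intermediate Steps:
m(B, n) = -131/5 (m(B, n) = -⅕*131 = -131/5)
-48895/√(12636 + 22479) + u/m(-88, V) = -48895/√(12636 + 22479) + 23906/(-131/5) = -48895*√35115/35115 + 23906*(-5/131) = -9779*√35115/7023 - 119530/131 = -119530/131 - 9779*√35115/7023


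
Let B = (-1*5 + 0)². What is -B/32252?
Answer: -25/32252 ≈ -0.00077515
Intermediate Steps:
B = 25 (B = (-5 + 0)² = (-5)² = 25)
-B/32252 = -25/32252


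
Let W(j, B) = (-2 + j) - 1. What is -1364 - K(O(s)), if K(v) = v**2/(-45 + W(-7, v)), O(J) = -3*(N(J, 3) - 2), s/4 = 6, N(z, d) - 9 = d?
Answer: -14824/11 ≈ -1347.6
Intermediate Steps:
W(j, B) = -3 + j
N(z, d) = 9 + d
s = 24 (s = 4*6 = 24)
O(J) = -30 (O(J) = -3*((9 + 3) - 2) = -3*(12 - 2) = -3*10 = -30)
K(v) = -v**2/55 (K(v) = v**2/(-45 + (-3 - 7)) = v**2/(-45 - 10) = v**2/(-55) = -v**2/55)
-1364 - K(O(s)) = -1364 - (-1)*(-30)**2/55 = -1364 - (-1)*900/55 = -1364 - 1*(-180/11) = -1364 + 180/11 = -14824/11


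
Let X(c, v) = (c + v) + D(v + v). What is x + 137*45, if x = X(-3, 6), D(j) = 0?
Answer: 6168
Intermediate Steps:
X(c, v) = c + v (X(c, v) = (c + v) + 0 = c + v)
x = 3 (x = -3 + 6 = 3)
x + 137*45 = 3 + 137*45 = 3 + 6165 = 6168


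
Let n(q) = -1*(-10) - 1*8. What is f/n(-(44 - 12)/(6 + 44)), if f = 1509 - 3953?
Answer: -1222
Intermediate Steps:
n(q) = 2 (n(q) = 10 - 8 = 2)
f = -2444
f/n(-(44 - 12)/(6 + 44)) = -2444/2 = -2444*½ = -1222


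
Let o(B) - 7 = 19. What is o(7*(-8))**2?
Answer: 676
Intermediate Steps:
o(B) = 26 (o(B) = 7 + 19 = 26)
o(7*(-8))**2 = 26**2 = 676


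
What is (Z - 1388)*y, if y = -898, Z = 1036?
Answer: 316096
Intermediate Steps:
(Z - 1388)*y = (1036 - 1388)*(-898) = -352*(-898) = 316096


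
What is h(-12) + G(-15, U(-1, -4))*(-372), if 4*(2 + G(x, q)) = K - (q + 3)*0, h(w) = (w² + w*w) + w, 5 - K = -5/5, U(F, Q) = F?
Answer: 462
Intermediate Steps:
K = 6 (K = 5 - (-5)/5 = 5 - 1*(-1) = 5 + 1 = 6)
h(w) = w + 2*w² (h(w) = (w² + w²) + w = 2*w² + w = w + 2*w²)
G(x, q) = -½ (G(x, q) = -2 + (6 - (q + 3)*0)/4 = -2 + (6 - (3 + q)*0)/4 = -2 + (6 - 1*0)/4 = -2 + (6 + 0)/4 = -2 + (¼)*6 = -2 + 3/2 = -½)
h(-12) + G(-15, U(-1, -4))*(-372) = -12*(1 + 2*(-12)) - ½*(-372) = -12*(1 - 24) + 186 = -12*(-23) + 186 = 276 + 186 = 462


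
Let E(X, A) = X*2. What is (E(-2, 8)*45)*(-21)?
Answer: 3780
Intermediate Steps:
E(X, A) = 2*X
(E(-2, 8)*45)*(-21) = ((2*(-2))*45)*(-21) = -4*45*(-21) = -180*(-21) = 3780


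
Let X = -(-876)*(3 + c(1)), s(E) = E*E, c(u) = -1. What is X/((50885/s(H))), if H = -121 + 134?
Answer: 296088/50885 ≈ 5.8188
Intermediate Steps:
H = 13
s(E) = E²
X = 1752 (X = -(-876)*(3 - 1) = -(-876)*2 = -292*(-6) = 1752)
X/((50885/s(H))) = 1752/((50885/(13²))) = 1752/((50885/169)) = 1752/((50885*(1/169))) = 1752/(50885/169) = 1752*(169/50885) = 296088/50885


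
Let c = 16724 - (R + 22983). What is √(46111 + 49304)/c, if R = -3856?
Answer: -√95415/2403 ≈ -0.12854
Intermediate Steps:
c = -2403 (c = 16724 - (-3856 + 22983) = 16724 - 1*19127 = 16724 - 19127 = -2403)
√(46111 + 49304)/c = √(46111 + 49304)/(-2403) = √95415*(-1/2403) = -√95415/2403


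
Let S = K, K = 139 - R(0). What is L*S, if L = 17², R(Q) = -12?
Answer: 43639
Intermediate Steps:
K = 151 (K = 139 - 1*(-12) = 139 + 12 = 151)
S = 151
L = 289
L*S = 289*151 = 43639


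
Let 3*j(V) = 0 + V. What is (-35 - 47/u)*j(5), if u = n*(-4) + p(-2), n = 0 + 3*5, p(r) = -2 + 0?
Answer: -10615/186 ≈ -57.070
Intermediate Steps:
p(r) = -2
n = 15 (n = 0 + 15 = 15)
u = -62 (u = 15*(-4) - 2 = -60 - 2 = -62)
j(V) = V/3 (j(V) = (0 + V)/3 = V/3)
(-35 - 47/u)*j(5) = (-35 - 47/(-62))*((⅓)*5) = (-35 - 47*(-1/62))*(5/3) = (-35 + 47/62)*(5/3) = -2123/62*5/3 = -10615/186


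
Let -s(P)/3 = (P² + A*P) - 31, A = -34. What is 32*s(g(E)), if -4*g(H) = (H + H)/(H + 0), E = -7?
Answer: 1320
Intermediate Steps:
g(H) = -½ (g(H) = -(H + H)/(4*(H + 0)) = -2*H/(4*H) = -¼*2 = -½)
s(P) = 93 - 3*P² + 102*P (s(P) = -3*((P² - 34*P) - 31) = -3*(-31 + P² - 34*P) = 93 - 3*P² + 102*P)
32*s(g(E)) = 32*(93 - 3*(-½)² + 102*(-½)) = 32*(93 - 3*¼ - 51) = 32*(93 - ¾ - 51) = 32*(165/4) = 1320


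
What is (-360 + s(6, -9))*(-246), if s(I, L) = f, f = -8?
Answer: 90528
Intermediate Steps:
s(I, L) = -8
(-360 + s(6, -9))*(-246) = (-360 - 8)*(-246) = -368*(-246) = 90528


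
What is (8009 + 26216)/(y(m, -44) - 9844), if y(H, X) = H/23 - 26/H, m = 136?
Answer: -53527900/15387067 ≈ -3.4788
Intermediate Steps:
y(H, X) = -26/H + H/23 (y(H, X) = H*(1/23) - 26/H = H/23 - 26/H = -26/H + H/23)
(8009 + 26216)/(y(m, -44) - 9844) = (8009 + 26216)/((-26/136 + (1/23)*136) - 9844) = 34225/((-26*1/136 + 136/23) - 9844) = 34225/((-13/68 + 136/23) - 9844) = 34225/(8949/1564 - 9844) = 34225/(-15387067/1564) = 34225*(-1564/15387067) = -53527900/15387067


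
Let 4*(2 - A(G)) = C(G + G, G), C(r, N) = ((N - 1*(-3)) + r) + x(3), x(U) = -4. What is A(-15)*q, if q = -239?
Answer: -6453/2 ≈ -3226.5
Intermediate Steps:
C(r, N) = -1 + N + r (C(r, N) = ((N - 1*(-3)) + r) - 4 = ((N + 3) + r) - 4 = ((3 + N) + r) - 4 = (3 + N + r) - 4 = -1 + N + r)
A(G) = 9/4 - 3*G/4 (A(G) = 2 - (-1 + G + (G + G))/4 = 2 - (-1 + G + 2*G)/4 = 2 - (-1 + 3*G)/4 = 2 + (1/4 - 3*G/4) = 9/4 - 3*G/4)
A(-15)*q = (9/4 - 3/4*(-15))*(-239) = (9/4 + 45/4)*(-239) = (27/2)*(-239) = -6453/2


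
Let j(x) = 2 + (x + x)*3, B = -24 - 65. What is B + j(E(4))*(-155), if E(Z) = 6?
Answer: -5979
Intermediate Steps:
B = -89
j(x) = 2 + 6*x (j(x) = 2 + (2*x)*3 = 2 + 6*x)
B + j(E(4))*(-155) = -89 + (2 + 6*6)*(-155) = -89 + (2 + 36)*(-155) = -89 + 38*(-155) = -89 - 5890 = -5979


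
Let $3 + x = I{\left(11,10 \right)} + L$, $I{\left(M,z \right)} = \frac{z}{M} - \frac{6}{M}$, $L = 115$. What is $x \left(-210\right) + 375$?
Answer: $- \frac{255435}{11} \approx -23221.0$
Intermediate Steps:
$I{\left(M,z \right)} = - \frac{6}{M} + \frac{z}{M}$
$x = \frac{1236}{11}$ ($x = -3 + \left(\frac{-6 + 10}{11} + 115\right) = -3 + \left(\frac{1}{11} \cdot 4 + 115\right) = -3 + \left(\frac{4}{11} + 115\right) = -3 + \frac{1269}{11} = \frac{1236}{11} \approx 112.36$)
$x \left(-210\right) + 375 = \frac{1236}{11} \left(-210\right) + 375 = - \frac{259560}{11} + 375 = - \frac{255435}{11}$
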